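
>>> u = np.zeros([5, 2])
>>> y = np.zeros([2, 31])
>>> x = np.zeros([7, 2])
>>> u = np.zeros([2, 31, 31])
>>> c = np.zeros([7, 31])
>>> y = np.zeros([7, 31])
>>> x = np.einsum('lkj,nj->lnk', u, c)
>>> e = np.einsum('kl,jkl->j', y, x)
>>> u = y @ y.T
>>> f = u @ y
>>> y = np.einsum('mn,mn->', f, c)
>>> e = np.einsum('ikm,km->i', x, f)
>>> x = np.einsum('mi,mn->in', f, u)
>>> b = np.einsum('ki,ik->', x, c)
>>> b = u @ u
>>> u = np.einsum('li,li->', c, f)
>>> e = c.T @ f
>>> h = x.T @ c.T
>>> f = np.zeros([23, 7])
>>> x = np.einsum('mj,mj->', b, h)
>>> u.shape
()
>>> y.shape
()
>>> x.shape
()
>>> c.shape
(7, 31)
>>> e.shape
(31, 31)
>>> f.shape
(23, 7)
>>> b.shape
(7, 7)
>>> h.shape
(7, 7)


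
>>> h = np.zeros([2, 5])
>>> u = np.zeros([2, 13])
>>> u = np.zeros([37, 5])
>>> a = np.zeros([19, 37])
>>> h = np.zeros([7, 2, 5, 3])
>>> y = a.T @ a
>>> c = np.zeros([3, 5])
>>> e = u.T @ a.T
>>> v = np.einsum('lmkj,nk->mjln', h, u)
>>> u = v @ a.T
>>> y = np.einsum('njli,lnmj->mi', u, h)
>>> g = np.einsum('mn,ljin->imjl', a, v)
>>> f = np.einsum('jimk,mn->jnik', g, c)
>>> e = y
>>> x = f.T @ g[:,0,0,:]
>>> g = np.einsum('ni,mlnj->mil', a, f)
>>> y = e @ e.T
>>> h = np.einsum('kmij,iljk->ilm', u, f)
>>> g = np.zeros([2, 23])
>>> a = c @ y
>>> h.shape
(7, 5, 3)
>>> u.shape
(2, 3, 7, 19)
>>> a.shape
(3, 5)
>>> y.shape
(5, 5)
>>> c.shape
(3, 5)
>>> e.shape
(5, 19)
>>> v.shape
(2, 3, 7, 37)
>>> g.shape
(2, 23)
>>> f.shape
(7, 5, 19, 2)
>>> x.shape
(2, 19, 5, 2)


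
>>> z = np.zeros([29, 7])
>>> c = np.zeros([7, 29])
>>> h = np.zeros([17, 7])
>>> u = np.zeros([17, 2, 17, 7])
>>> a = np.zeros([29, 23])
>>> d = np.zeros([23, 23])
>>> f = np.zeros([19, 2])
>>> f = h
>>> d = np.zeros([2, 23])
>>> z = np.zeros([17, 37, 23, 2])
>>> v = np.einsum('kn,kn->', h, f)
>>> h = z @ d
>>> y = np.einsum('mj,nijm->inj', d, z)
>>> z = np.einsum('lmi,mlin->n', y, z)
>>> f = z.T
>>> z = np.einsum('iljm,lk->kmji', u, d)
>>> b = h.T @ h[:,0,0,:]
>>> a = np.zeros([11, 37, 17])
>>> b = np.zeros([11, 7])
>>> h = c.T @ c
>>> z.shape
(23, 7, 17, 17)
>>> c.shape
(7, 29)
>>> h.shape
(29, 29)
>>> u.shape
(17, 2, 17, 7)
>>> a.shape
(11, 37, 17)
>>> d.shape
(2, 23)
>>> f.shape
(2,)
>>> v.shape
()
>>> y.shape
(37, 17, 23)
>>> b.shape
(11, 7)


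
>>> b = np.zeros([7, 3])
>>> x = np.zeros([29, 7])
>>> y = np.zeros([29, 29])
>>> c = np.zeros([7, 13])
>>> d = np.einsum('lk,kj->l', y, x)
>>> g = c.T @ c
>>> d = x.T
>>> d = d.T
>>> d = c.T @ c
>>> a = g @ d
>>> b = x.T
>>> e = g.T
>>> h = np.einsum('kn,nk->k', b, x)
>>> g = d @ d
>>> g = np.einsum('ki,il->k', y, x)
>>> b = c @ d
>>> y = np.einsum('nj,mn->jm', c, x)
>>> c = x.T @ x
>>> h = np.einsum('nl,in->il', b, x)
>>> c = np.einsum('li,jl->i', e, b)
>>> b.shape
(7, 13)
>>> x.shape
(29, 7)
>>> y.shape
(13, 29)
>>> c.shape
(13,)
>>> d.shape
(13, 13)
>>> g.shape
(29,)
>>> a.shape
(13, 13)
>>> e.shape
(13, 13)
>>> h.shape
(29, 13)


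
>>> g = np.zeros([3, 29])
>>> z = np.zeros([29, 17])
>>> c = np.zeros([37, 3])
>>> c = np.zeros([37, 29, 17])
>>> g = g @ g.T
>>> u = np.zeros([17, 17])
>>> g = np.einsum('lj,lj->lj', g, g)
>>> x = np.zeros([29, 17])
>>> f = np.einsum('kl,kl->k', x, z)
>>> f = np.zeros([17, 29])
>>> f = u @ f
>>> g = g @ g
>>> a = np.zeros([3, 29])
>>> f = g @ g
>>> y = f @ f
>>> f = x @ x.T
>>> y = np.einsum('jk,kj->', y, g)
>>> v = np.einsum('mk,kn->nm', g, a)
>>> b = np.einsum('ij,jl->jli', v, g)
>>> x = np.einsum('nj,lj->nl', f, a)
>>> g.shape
(3, 3)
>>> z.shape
(29, 17)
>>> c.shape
(37, 29, 17)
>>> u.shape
(17, 17)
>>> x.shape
(29, 3)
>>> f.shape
(29, 29)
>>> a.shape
(3, 29)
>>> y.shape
()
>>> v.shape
(29, 3)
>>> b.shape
(3, 3, 29)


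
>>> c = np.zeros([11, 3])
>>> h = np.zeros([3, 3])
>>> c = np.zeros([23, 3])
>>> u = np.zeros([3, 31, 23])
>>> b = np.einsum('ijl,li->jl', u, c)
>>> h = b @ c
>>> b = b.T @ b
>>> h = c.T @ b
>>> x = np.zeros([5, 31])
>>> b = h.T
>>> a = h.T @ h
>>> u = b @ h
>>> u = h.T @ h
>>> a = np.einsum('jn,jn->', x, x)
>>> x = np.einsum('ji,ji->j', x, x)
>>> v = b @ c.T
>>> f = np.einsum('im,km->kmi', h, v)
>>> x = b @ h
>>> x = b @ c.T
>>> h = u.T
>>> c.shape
(23, 3)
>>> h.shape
(23, 23)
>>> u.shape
(23, 23)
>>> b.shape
(23, 3)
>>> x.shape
(23, 23)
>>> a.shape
()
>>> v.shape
(23, 23)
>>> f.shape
(23, 23, 3)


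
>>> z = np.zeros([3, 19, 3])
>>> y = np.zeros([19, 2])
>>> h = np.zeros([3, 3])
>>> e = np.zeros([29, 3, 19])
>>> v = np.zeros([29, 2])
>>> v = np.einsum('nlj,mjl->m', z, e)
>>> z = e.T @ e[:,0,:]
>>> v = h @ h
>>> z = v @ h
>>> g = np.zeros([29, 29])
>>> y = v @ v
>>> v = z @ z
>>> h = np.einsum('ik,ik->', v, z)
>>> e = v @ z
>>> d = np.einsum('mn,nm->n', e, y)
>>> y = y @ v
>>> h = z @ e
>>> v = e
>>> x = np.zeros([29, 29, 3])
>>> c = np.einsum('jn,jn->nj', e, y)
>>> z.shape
(3, 3)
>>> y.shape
(3, 3)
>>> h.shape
(3, 3)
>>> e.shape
(3, 3)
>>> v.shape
(3, 3)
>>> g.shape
(29, 29)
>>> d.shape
(3,)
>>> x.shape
(29, 29, 3)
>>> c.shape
(3, 3)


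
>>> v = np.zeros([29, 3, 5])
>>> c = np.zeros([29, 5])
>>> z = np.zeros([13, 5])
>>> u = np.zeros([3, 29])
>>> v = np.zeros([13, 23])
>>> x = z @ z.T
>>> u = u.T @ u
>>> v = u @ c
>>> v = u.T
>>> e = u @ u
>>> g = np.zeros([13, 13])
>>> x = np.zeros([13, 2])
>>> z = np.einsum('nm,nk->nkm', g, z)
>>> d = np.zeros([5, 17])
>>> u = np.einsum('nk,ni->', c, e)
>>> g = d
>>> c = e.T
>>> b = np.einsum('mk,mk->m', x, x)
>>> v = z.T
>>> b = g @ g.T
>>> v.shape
(13, 5, 13)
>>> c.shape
(29, 29)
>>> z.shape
(13, 5, 13)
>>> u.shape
()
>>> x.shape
(13, 2)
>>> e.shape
(29, 29)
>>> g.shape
(5, 17)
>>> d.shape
(5, 17)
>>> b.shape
(5, 5)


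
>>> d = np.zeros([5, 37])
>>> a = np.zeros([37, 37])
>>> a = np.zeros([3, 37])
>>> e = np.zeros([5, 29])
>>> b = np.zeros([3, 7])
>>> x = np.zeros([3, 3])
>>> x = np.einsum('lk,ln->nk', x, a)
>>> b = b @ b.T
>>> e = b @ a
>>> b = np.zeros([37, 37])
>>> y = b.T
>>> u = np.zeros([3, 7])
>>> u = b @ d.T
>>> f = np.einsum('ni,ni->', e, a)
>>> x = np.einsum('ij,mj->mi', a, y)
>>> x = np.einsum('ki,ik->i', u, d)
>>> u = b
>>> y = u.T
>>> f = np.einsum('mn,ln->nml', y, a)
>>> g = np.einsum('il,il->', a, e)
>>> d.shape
(5, 37)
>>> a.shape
(3, 37)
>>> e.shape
(3, 37)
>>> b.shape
(37, 37)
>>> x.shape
(5,)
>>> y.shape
(37, 37)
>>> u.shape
(37, 37)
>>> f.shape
(37, 37, 3)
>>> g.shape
()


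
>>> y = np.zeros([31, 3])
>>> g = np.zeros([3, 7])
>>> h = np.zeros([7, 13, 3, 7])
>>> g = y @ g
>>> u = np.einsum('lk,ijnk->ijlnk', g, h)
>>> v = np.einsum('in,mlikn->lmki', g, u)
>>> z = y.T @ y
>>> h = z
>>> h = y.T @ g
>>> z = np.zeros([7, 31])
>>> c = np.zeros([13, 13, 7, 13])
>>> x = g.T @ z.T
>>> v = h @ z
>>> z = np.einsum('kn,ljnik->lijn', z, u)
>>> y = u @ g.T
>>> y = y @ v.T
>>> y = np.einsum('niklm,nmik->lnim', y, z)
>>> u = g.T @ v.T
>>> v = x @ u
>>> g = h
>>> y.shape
(3, 7, 13, 3)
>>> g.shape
(3, 7)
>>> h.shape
(3, 7)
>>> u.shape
(7, 3)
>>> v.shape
(7, 3)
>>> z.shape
(7, 3, 13, 31)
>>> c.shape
(13, 13, 7, 13)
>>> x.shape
(7, 7)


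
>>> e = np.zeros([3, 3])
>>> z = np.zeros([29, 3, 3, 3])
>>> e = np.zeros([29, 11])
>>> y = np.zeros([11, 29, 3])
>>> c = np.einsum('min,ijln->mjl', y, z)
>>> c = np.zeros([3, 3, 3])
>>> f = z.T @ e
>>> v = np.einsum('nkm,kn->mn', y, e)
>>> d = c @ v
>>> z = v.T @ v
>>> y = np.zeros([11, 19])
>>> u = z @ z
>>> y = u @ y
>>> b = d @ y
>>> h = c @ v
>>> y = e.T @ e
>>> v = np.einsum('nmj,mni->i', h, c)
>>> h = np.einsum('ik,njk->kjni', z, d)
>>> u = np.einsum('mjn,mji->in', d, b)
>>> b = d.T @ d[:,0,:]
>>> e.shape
(29, 11)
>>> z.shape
(11, 11)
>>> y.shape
(11, 11)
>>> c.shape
(3, 3, 3)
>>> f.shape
(3, 3, 3, 11)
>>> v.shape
(3,)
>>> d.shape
(3, 3, 11)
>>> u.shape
(19, 11)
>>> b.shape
(11, 3, 11)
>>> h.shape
(11, 3, 3, 11)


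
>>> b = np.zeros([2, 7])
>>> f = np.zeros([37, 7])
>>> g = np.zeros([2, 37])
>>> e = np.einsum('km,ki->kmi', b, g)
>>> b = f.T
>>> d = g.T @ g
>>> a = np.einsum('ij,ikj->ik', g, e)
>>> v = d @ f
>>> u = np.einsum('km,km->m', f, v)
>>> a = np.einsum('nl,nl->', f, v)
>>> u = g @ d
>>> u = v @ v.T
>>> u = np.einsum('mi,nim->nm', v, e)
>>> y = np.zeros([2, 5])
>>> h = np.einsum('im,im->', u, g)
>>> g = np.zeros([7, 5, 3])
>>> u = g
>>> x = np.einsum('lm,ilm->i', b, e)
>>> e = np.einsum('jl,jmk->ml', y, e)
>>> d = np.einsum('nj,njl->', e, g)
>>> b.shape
(7, 37)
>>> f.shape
(37, 7)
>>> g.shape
(7, 5, 3)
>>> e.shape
(7, 5)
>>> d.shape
()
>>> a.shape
()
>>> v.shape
(37, 7)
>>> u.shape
(7, 5, 3)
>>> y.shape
(2, 5)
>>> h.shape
()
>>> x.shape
(2,)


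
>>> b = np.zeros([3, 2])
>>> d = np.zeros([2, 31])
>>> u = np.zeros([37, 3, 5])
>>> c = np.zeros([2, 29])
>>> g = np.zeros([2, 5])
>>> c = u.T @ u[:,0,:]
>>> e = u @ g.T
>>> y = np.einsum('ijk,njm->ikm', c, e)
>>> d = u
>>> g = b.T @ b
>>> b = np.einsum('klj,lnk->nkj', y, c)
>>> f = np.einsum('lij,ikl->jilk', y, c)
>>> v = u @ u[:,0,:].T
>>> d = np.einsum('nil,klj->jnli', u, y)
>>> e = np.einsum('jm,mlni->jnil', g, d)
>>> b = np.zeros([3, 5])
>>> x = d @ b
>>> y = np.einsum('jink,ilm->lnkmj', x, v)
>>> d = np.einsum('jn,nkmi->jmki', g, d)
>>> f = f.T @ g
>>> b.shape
(3, 5)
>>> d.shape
(2, 5, 37, 3)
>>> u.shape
(37, 3, 5)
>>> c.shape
(5, 3, 5)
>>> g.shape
(2, 2)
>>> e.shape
(2, 5, 3, 37)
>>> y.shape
(3, 5, 5, 37, 2)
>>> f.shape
(3, 5, 5, 2)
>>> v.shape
(37, 3, 37)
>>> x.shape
(2, 37, 5, 5)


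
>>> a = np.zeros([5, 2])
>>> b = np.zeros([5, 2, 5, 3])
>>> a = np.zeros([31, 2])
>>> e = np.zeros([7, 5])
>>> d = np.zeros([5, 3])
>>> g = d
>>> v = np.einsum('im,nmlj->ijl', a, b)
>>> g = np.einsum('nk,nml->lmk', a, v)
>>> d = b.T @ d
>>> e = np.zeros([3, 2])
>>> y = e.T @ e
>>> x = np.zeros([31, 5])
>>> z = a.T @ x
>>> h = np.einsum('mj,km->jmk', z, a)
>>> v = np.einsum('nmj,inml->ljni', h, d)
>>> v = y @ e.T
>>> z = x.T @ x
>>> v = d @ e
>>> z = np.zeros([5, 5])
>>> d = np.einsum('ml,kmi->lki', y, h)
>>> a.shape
(31, 2)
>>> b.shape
(5, 2, 5, 3)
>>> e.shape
(3, 2)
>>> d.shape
(2, 5, 31)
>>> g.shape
(5, 3, 2)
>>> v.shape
(3, 5, 2, 2)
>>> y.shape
(2, 2)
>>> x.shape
(31, 5)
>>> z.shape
(5, 5)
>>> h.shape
(5, 2, 31)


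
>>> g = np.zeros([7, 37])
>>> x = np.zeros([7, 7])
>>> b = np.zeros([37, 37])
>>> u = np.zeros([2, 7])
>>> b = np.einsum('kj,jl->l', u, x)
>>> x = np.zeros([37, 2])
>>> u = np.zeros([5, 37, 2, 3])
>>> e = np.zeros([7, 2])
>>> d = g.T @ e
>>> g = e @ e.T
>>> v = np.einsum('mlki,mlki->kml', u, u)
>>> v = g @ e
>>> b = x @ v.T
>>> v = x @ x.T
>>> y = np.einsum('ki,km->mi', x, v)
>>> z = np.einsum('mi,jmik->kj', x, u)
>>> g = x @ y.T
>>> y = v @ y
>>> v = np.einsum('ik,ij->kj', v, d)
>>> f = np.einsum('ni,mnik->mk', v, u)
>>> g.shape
(37, 37)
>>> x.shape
(37, 2)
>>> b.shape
(37, 7)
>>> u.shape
(5, 37, 2, 3)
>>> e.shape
(7, 2)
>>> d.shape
(37, 2)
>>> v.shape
(37, 2)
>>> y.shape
(37, 2)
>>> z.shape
(3, 5)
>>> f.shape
(5, 3)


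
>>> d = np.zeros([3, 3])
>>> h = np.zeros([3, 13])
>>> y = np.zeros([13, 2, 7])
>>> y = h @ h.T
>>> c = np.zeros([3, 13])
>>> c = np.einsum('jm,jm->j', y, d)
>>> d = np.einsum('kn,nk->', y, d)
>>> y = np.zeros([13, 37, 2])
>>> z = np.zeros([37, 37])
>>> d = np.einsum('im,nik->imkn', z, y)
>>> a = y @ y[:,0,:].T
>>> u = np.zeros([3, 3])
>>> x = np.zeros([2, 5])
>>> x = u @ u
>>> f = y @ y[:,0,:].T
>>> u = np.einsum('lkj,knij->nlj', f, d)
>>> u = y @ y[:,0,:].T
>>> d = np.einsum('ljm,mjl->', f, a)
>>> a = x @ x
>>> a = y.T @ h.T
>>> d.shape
()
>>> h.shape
(3, 13)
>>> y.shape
(13, 37, 2)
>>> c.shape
(3,)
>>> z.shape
(37, 37)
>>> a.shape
(2, 37, 3)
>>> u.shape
(13, 37, 13)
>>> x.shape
(3, 3)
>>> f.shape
(13, 37, 13)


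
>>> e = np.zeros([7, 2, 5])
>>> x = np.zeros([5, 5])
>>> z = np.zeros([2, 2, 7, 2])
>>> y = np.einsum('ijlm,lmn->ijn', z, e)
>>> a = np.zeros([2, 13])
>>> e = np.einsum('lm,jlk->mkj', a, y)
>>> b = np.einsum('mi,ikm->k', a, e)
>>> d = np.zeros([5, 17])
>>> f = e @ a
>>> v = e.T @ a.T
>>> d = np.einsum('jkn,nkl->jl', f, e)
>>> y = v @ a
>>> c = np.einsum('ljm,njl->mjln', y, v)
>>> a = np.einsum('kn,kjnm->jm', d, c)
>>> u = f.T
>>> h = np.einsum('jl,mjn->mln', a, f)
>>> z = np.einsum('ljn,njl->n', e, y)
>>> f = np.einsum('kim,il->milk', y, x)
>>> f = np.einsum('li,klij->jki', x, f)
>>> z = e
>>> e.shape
(13, 5, 2)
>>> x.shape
(5, 5)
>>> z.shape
(13, 5, 2)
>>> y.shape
(2, 5, 13)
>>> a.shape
(5, 2)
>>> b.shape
(5,)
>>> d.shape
(13, 2)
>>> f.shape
(2, 13, 5)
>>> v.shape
(2, 5, 2)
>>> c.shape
(13, 5, 2, 2)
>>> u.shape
(13, 5, 13)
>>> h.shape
(13, 2, 13)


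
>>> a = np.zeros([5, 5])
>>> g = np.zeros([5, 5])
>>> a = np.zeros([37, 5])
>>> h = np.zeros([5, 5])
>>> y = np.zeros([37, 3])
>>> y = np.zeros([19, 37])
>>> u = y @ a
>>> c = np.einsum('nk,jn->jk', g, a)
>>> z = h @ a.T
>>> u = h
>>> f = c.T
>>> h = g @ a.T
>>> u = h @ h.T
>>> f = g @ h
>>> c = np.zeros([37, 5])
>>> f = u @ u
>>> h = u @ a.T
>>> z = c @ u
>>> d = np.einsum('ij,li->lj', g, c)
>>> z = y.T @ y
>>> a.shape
(37, 5)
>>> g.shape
(5, 5)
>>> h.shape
(5, 37)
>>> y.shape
(19, 37)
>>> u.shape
(5, 5)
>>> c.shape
(37, 5)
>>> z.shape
(37, 37)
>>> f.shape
(5, 5)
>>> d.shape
(37, 5)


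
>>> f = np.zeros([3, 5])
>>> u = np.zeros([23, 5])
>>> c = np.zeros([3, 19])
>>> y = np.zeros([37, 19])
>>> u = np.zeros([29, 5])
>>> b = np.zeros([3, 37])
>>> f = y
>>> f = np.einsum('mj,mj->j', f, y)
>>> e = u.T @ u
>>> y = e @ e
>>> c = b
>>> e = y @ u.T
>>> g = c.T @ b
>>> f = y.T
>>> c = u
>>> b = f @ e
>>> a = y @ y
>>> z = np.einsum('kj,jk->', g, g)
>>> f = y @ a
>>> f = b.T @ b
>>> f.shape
(29, 29)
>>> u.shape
(29, 5)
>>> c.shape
(29, 5)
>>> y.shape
(5, 5)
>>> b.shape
(5, 29)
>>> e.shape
(5, 29)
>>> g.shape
(37, 37)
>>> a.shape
(5, 5)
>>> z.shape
()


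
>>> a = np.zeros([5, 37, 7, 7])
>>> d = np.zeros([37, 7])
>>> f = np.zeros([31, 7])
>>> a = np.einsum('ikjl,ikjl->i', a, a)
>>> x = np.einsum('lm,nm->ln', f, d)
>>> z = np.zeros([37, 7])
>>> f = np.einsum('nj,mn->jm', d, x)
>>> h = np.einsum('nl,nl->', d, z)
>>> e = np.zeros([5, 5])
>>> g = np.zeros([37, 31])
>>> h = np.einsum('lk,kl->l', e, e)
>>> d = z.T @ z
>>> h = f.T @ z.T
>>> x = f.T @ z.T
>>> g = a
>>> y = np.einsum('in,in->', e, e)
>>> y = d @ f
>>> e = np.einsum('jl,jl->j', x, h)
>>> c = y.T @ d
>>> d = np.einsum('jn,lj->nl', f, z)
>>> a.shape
(5,)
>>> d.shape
(31, 37)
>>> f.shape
(7, 31)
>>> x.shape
(31, 37)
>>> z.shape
(37, 7)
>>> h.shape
(31, 37)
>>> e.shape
(31,)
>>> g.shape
(5,)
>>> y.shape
(7, 31)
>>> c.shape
(31, 7)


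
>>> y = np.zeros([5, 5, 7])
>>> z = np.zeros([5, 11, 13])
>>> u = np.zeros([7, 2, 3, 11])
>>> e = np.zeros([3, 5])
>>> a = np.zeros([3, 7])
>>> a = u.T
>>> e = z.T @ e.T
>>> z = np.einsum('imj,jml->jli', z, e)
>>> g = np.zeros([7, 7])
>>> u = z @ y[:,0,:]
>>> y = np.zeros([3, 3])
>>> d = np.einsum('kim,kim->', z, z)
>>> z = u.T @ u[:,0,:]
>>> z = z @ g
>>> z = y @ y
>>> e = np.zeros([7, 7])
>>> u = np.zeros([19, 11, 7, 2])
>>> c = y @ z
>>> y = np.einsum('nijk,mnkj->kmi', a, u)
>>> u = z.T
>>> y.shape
(7, 19, 3)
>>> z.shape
(3, 3)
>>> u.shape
(3, 3)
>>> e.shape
(7, 7)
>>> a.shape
(11, 3, 2, 7)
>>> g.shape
(7, 7)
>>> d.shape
()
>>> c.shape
(3, 3)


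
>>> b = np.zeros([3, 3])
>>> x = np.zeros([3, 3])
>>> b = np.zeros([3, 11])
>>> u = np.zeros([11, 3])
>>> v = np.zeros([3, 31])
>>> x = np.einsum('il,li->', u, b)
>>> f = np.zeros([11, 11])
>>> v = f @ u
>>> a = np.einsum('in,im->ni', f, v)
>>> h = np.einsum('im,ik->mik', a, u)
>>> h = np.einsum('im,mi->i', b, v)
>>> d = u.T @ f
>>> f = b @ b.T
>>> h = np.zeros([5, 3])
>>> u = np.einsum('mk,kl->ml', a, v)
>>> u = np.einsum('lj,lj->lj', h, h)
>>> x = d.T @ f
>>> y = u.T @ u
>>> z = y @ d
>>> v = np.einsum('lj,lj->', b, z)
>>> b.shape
(3, 11)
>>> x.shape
(11, 3)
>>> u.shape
(5, 3)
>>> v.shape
()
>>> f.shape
(3, 3)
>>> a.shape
(11, 11)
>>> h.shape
(5, 3)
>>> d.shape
(3, 11)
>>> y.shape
(3, 3)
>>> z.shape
(3, 11)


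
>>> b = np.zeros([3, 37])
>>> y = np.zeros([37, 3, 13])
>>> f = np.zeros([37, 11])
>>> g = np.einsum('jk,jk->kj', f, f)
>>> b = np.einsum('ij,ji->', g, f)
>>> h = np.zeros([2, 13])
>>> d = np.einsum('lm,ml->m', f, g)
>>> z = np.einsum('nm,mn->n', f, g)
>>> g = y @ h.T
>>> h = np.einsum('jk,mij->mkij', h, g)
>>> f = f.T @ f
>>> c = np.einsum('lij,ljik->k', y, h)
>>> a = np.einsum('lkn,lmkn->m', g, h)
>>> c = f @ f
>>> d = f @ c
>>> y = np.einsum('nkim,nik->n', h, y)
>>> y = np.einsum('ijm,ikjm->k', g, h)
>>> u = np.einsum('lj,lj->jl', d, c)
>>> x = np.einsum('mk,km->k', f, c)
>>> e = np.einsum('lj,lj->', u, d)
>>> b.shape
()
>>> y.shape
(13,)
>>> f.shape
(11, 11)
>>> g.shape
(37, 3, 2)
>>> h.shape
(37, 13, 3, 2)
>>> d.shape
(11, 11)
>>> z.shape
(37,)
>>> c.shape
(11, 11)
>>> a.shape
(13,)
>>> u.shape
(11, 11)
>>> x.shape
(11,)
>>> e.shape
()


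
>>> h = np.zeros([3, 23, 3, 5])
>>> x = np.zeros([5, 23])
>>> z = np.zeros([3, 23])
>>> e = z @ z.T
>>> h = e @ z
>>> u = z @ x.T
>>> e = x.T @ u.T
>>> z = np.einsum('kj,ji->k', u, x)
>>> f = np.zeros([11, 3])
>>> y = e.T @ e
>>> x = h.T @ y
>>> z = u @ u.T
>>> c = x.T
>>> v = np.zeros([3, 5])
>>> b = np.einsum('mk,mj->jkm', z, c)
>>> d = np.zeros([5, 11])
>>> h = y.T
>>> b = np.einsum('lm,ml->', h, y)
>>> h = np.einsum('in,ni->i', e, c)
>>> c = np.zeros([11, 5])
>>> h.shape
(23,)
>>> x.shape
(23, 3)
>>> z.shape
(3, 3)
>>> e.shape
(23, 3)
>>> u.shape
(3, 5)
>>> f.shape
(11, 3)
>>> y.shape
(3, 3)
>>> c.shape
(11, 5)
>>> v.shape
(3, 5)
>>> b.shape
()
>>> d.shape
(5, 11)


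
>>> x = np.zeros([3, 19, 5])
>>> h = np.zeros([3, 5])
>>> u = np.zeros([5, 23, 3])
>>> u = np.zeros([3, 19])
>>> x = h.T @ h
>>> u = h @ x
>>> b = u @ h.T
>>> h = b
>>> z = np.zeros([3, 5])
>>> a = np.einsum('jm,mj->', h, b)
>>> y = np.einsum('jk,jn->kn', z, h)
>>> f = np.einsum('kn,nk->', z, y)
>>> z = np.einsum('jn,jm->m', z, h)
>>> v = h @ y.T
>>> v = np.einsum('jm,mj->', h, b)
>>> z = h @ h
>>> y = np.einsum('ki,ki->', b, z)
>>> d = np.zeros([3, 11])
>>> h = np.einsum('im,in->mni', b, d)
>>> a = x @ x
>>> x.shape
(5, 5)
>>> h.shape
(3, 11, 3)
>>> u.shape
(3, 5)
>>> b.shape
(3, 3)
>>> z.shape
(3, 3)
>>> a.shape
(5, 5)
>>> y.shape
()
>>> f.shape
()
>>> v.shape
()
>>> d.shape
(3, 11)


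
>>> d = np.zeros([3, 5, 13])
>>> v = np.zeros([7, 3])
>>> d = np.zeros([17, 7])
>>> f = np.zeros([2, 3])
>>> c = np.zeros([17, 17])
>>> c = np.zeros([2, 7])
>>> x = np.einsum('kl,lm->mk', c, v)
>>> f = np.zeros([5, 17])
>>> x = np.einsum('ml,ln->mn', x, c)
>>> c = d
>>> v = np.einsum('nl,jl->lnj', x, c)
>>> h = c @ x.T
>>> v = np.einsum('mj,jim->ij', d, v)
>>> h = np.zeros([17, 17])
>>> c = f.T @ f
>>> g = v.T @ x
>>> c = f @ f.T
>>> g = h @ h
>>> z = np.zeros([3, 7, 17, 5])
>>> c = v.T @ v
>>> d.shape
(17, 7)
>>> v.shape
(3, 7)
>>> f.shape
(5, 17)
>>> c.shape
(7, 7)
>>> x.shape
(3, 7)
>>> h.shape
(17, 17)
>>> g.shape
(17, 17)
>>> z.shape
(3, 7, 17, 5)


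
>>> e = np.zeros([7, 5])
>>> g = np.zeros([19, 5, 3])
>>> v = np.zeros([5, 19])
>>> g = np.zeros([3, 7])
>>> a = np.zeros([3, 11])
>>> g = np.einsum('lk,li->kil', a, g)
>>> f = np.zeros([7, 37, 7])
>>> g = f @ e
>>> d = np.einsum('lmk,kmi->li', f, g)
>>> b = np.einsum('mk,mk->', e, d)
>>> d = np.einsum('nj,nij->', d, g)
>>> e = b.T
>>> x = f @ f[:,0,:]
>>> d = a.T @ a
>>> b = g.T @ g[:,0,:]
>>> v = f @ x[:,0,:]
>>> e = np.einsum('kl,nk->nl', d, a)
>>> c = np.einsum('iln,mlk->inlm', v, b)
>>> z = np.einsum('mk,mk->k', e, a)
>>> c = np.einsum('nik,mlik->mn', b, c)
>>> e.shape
(3, 11)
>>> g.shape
(7, 37, 5)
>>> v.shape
(7, 37, 7)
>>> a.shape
(3, 11)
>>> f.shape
(7, 37, 7)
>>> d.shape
(11, 11)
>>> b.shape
(5, 37, 5)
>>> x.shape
(7, 37, 7)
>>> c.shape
(7, 5)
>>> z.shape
(11,)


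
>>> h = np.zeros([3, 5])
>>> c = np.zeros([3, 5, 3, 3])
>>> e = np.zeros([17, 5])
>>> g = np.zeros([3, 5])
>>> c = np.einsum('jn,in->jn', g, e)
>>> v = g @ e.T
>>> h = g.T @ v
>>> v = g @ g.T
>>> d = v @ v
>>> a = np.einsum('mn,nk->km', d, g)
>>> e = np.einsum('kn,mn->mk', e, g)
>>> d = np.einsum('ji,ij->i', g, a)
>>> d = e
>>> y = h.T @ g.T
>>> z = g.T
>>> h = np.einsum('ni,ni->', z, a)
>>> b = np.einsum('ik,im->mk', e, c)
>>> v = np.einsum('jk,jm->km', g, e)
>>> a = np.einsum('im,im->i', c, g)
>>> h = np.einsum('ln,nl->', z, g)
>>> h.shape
()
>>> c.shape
(3, 5)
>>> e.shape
(3, 17)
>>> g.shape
(3, 5)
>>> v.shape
(5, 17)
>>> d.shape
(3, 17)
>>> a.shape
(3,)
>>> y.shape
(17, 3)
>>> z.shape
(5, 3)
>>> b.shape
(5, 17)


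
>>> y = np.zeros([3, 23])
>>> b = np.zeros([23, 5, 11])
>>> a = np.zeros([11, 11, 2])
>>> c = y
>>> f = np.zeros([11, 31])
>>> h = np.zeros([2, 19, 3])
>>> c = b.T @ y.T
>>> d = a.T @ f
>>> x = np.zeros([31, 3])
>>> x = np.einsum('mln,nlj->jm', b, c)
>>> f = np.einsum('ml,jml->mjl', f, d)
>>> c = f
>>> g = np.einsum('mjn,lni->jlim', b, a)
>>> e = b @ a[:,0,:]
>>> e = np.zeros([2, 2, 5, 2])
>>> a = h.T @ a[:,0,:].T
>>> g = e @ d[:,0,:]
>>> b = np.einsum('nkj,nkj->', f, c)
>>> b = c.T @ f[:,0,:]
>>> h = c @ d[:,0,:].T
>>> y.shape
(3, 23)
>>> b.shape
(31, 2, 31)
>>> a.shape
(3, 19, 11)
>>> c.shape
(11, 2, 31)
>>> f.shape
(11, 2, 31)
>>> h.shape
(11, 2, 2)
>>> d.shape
(2, 11, 31)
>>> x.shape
(3, 23)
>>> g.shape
(2, 2, 5, 31)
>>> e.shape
(2, 2, 5, 2)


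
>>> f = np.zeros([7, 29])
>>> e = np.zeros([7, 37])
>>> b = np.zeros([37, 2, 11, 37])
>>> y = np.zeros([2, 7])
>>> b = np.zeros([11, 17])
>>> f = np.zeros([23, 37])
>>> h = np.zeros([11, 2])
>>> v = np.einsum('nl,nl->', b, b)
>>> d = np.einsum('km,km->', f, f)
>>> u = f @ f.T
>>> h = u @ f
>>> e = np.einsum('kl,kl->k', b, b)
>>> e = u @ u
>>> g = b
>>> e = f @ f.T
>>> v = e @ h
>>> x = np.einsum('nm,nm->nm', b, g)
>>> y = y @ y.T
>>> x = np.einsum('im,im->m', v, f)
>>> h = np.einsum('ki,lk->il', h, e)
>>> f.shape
(23, 37)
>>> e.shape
(23, 23)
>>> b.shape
(11, 17)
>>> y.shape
(2, 2)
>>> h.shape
(37, 23)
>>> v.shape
(23, 37)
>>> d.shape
()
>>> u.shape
(23, 23)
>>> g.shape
(11, 17)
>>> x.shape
(37,)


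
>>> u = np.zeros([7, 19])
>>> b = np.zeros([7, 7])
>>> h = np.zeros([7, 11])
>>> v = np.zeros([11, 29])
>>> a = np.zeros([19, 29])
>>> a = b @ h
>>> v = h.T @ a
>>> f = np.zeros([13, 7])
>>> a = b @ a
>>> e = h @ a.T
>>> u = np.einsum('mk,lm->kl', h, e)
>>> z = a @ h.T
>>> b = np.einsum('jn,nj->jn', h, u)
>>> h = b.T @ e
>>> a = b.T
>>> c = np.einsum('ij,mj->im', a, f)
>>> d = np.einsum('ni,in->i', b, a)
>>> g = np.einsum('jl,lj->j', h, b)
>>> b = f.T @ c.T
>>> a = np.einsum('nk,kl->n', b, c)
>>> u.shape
(11, 7)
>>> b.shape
(7, 11)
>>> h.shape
(11, 7)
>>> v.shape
(11, 11)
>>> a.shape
(7,)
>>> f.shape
(13, 7)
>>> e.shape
(7, 7)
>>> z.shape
(7, 7)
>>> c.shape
(11, 13)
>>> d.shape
(11,)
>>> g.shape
(11,)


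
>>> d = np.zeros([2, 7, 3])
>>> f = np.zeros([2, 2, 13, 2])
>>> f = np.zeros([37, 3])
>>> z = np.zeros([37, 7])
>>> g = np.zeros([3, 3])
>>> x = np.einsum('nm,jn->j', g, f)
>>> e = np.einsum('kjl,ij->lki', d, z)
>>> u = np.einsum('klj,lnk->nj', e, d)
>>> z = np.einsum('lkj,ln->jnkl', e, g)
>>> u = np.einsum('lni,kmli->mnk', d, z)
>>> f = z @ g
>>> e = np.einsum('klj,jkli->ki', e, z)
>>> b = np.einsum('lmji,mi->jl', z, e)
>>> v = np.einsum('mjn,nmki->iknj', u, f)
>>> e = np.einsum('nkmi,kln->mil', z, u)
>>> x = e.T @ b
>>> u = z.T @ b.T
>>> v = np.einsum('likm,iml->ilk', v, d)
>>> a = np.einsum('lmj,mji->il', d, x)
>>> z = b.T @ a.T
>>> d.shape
(2, 7, 3)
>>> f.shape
(37, 3, 2, 3)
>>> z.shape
(37, 37)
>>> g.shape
(3, 3)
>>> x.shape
(7, 3, 37)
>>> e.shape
(2, 3, 7)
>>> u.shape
(3, 2, 3, 2)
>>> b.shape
(2, 37)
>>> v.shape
(2, 3, 37)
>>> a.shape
(37, 2)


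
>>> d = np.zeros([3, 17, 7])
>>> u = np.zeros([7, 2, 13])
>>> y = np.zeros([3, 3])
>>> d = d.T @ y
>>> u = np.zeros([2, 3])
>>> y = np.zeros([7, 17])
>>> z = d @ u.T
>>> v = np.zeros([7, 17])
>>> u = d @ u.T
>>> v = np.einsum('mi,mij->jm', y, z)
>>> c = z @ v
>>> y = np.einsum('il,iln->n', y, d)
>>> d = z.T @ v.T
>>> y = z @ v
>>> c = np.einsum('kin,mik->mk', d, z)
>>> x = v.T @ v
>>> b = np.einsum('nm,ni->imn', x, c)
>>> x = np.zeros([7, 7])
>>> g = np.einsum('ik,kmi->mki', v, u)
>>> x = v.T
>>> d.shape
(2, 17, 2)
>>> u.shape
(7, 17, 2)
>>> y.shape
(7, 17, 7)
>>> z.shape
(7, 17, 2)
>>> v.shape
(2, 7)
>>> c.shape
(7, 2)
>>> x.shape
(7, 2)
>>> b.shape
(2, 7, 7)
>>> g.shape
(17, 7, 2)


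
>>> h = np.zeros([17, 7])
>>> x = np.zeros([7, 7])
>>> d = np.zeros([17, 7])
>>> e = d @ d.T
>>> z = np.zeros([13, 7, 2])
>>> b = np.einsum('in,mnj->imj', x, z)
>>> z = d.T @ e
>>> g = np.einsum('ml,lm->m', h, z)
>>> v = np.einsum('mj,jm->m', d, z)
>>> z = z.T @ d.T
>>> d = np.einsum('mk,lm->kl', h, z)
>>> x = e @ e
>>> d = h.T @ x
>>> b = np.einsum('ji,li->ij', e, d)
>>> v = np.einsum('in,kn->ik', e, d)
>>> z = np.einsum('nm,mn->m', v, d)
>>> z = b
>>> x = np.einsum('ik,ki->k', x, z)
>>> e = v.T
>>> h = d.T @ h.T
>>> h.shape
(17, 17)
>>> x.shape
(17,)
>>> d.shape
(7, 17)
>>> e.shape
(7, 17)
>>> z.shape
(17, 17)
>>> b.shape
(17, 17)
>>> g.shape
(17,)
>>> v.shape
(17, 7)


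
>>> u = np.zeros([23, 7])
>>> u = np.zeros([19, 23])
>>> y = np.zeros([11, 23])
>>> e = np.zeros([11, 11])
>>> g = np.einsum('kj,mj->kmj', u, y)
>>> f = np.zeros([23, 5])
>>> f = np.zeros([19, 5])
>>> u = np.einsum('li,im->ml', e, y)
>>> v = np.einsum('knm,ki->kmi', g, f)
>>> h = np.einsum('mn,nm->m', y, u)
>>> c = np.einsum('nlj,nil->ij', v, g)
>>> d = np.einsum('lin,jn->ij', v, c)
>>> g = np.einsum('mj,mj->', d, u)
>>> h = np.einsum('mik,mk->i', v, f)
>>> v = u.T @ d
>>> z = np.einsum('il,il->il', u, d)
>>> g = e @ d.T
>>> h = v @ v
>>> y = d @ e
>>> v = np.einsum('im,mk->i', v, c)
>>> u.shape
(23, 11)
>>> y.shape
(23, 11)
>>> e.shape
(11, 11)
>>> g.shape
(11, 23)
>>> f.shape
(19, 5)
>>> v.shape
(11,)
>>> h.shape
(11, 11)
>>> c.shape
(11, 5)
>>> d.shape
(23, 11)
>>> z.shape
(23, 11)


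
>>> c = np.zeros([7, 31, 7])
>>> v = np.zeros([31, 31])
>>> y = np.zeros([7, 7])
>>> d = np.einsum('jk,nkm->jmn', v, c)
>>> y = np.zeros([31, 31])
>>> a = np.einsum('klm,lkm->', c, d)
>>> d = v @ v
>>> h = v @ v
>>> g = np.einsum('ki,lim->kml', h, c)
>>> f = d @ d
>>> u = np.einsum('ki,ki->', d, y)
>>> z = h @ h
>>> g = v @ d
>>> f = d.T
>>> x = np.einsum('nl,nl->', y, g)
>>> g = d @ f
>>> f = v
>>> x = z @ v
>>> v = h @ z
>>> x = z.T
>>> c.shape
(7, 31, 7)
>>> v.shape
(31, 31)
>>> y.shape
(31, 31)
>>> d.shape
(31, 31)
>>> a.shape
()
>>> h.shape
(31, 31)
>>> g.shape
(31, 31)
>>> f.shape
(31, 31)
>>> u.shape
()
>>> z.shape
(31, 31)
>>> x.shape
(31, 31)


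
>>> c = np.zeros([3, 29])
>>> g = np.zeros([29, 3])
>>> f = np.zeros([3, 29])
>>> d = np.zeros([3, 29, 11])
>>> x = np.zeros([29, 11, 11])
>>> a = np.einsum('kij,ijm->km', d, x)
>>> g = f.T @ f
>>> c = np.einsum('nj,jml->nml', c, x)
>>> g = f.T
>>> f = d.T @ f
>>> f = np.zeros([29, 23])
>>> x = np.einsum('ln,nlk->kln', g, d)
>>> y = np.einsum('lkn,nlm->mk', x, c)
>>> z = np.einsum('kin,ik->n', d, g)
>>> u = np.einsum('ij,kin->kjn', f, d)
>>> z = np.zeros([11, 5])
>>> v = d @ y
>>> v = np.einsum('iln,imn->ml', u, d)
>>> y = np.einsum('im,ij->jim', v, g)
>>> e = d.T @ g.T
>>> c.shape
(3, 11, 11)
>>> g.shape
(29, 3)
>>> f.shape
(29, 23)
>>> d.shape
(3, 29, 11)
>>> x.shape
(11, 29, 3)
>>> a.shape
(3, 11)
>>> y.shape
(3, 29, 23)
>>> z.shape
(11, 5)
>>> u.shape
(3, 23, 11)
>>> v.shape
(29, 23)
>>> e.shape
(11, 29, 29)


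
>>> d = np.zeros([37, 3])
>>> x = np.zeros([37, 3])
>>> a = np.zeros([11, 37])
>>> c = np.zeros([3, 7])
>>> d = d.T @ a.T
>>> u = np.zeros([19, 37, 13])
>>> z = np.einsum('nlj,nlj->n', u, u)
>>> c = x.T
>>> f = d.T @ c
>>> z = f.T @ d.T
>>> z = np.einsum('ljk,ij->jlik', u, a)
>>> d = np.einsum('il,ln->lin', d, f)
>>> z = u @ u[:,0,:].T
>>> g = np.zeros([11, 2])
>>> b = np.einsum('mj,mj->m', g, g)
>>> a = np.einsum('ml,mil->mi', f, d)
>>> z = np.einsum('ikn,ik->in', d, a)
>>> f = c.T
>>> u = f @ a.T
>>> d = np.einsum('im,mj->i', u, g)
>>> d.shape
(37,)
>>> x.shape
(37, 3)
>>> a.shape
(11, 3)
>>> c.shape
(3, 37)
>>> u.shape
(37, 11)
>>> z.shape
(11, 37)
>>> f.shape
(37, 3)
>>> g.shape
(11, 2)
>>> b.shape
(11,)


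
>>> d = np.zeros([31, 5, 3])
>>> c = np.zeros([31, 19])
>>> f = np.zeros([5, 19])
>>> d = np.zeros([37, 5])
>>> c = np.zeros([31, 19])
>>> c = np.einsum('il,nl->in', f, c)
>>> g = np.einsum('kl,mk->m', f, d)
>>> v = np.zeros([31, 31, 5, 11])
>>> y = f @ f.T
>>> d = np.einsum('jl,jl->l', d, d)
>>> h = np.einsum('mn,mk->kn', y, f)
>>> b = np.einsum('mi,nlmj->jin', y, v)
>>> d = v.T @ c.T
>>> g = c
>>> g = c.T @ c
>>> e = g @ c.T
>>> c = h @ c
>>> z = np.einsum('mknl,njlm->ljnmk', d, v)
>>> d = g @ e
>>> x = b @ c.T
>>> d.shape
(31, 5)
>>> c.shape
(19, 31)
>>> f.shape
(5, 19)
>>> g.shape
(31, 31)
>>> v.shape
(31, 31, 5, 11)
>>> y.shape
(5, 5)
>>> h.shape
(19, 5)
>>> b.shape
(11, 5, 31)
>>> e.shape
(31, 5)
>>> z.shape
(5, 31, 31, 11, 5)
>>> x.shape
(11, 5, 19)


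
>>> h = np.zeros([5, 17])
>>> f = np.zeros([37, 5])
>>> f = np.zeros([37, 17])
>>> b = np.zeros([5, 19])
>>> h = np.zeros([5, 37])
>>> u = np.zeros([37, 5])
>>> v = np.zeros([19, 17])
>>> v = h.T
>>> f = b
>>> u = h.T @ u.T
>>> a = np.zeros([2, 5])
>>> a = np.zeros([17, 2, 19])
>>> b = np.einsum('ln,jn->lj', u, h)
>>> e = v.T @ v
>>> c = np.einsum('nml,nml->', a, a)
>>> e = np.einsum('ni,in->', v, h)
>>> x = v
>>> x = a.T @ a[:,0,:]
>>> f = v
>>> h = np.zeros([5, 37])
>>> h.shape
(5, 37)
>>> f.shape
(37, 5)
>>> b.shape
(37, 5)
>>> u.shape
(37, 37)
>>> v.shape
(37, 5)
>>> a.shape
(17, 2, 19)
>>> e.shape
()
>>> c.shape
()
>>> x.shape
(19, 2, 19)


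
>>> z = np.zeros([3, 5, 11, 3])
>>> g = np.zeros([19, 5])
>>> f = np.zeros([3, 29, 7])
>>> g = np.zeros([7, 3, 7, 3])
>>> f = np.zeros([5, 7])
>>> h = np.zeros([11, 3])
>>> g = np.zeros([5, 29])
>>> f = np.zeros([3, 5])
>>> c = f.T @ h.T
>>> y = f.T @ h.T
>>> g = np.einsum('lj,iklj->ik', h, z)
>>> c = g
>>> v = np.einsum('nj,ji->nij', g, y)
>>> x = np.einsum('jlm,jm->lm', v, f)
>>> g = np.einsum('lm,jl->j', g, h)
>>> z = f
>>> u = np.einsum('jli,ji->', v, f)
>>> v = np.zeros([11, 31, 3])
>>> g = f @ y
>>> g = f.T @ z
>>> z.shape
(3, 5)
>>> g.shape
(5, 5)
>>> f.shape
(3, 5)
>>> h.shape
(11, 3)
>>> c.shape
(3, 5)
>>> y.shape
(5, 11)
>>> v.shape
(11, 31, 3)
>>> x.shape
(11, 5)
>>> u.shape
()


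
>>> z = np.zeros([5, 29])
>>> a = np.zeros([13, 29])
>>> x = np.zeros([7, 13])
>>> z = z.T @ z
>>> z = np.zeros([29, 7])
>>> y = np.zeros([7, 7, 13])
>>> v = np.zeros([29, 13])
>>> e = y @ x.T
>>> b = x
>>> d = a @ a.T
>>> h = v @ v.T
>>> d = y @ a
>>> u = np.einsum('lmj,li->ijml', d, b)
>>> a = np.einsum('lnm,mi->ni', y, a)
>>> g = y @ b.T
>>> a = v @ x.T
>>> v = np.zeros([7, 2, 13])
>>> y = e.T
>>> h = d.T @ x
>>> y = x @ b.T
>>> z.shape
(29, 7)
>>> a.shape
(29, 7)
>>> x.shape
(7, 13)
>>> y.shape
(7, 7)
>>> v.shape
(7, 2, 13)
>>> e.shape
(7, 7, 7)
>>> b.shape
(7, 13)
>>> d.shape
(7, 7, 29)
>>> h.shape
(29, 7, 13)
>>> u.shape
(13, 29, 7, 7)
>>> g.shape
(7, 7, 7)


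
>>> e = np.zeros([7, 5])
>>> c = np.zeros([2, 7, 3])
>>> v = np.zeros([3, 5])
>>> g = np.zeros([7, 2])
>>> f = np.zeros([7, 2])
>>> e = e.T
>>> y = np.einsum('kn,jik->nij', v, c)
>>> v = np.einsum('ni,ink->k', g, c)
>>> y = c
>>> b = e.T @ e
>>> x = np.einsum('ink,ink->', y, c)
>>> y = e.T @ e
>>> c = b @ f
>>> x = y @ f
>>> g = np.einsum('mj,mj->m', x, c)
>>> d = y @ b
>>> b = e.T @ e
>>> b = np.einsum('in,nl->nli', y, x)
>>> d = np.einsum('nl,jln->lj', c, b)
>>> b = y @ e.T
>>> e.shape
(5, 7)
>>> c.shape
(7, 2)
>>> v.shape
(3,)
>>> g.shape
(7,)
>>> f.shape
(7, 2)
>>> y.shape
(7, 7)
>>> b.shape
(7, 5)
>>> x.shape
(7, 2)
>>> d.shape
(2, 7)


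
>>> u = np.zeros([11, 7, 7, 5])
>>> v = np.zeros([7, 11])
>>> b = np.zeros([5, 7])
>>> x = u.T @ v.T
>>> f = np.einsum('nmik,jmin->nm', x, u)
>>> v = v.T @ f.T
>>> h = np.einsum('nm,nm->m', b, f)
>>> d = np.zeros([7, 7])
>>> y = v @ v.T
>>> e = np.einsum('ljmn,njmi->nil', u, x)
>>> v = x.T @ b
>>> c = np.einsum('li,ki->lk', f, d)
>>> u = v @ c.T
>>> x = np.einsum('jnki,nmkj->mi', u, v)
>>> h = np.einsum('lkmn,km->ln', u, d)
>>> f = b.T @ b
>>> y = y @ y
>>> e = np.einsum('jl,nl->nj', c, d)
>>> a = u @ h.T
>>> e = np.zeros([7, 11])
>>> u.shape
(7, 7, 7, 5)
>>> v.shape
(7, 7, 7, 7)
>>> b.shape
(5, 7)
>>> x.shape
(7, 5)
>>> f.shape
(7, 7)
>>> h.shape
(7, 5)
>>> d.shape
(7, 7)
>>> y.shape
(11, 11)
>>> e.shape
(7, 11)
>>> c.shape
(5, 7)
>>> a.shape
(7, 7, 7, 7)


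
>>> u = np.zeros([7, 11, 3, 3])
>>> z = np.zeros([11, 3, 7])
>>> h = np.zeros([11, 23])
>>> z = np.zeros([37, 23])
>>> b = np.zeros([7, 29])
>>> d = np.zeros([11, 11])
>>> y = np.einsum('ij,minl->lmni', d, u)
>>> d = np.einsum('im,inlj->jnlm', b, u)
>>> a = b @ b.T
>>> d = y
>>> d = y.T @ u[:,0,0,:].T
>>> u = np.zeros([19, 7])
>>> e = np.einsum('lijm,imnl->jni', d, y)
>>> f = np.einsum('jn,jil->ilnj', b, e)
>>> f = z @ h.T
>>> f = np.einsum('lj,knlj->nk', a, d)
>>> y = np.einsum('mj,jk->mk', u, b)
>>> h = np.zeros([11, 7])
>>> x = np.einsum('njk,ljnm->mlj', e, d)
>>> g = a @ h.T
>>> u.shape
(19, 7)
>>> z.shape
(37, 23)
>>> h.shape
(11, 7)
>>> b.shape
(7, 29)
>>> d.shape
(11, 3, 7, 7)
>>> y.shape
(19, 29)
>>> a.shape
(7, 7)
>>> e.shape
(7, 3, 3)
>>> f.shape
(3, 11)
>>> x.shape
(7, 11, 3)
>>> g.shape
(7, 11)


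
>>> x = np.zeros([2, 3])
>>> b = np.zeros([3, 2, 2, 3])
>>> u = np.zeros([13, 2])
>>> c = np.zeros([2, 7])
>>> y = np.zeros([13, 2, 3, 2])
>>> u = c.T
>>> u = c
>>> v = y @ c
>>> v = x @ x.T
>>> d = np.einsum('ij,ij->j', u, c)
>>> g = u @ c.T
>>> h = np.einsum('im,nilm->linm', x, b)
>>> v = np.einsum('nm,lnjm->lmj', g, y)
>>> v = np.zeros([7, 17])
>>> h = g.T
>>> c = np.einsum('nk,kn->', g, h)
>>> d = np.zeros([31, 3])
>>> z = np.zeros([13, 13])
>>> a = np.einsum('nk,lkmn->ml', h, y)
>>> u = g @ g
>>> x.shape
(2, 3)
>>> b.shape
(3, 2, 2, 3)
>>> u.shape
(2, 2)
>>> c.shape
()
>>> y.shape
(13, 2, 3, 2)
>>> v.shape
(7, 17)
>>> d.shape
(31, 3)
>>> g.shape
(2, 2)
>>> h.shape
(2, 2)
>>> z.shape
(13, 13)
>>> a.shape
(3, 13)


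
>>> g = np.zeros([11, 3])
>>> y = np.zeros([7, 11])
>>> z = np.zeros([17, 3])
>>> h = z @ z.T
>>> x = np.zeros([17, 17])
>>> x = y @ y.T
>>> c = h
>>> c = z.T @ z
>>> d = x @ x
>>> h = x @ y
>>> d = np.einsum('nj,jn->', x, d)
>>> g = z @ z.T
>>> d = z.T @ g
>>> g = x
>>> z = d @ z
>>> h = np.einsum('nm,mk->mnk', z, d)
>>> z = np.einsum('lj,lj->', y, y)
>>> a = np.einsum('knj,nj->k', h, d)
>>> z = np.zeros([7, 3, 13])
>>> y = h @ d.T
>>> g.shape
(7, 7)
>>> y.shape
(3, 3, 3)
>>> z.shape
(7, 3, 13)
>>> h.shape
(3, 3, 17)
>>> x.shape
(7, 7)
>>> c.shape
(3, 3)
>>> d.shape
(3, 17)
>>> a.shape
(3,)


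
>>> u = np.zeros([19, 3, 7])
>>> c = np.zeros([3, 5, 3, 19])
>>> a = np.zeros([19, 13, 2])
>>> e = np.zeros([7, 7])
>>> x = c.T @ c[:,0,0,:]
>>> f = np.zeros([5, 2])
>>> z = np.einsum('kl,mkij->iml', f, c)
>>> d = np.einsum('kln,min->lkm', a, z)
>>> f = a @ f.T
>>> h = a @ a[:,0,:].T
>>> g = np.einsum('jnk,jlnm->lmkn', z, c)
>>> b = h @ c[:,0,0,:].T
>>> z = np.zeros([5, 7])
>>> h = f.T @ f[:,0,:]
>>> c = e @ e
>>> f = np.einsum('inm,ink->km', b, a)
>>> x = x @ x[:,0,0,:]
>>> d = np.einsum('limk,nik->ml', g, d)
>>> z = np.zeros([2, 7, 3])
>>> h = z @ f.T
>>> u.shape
(19, 3, 7)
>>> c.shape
(7, 7)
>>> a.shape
(19, 13, 2)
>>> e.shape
(7, 7)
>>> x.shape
(19, 3, 5, 19)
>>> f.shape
(2, 3)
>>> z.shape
(2, 7, 3)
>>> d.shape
(2, 5)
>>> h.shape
(2, 7, 2)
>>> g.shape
(5, 19, 2, 3)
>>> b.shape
(19, 13, 3)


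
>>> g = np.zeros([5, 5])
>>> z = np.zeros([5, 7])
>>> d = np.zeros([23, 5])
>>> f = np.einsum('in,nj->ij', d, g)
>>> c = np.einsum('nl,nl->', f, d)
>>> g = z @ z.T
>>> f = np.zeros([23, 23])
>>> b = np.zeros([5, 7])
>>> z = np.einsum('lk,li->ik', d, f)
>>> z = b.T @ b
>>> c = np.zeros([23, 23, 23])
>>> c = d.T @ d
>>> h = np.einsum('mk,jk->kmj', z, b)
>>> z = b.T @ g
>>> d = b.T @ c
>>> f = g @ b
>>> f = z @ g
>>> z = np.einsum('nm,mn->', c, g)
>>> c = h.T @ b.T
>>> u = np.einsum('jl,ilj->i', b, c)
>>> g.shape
(5, 5)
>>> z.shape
()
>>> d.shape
(7, 5)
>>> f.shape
(7, 5)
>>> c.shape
(5, 7, 5)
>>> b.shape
(5, 7)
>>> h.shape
(7, 7, 5)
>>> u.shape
(5,)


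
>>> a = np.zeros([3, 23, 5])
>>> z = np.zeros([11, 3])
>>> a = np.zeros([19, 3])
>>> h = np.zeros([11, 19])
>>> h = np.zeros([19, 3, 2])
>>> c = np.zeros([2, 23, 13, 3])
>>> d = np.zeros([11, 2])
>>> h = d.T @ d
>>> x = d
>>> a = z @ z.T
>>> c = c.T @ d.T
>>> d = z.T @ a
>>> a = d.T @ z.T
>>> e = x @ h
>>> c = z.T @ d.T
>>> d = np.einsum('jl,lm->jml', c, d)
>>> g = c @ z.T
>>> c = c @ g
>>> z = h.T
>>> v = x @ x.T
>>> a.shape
(11, 11)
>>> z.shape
(2, 2)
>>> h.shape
(2, 2)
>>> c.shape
(3, 11)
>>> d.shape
(3, 11, 3)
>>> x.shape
(11, 2)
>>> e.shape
(11, 2)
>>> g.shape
(3, 11)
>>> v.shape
(11, 11)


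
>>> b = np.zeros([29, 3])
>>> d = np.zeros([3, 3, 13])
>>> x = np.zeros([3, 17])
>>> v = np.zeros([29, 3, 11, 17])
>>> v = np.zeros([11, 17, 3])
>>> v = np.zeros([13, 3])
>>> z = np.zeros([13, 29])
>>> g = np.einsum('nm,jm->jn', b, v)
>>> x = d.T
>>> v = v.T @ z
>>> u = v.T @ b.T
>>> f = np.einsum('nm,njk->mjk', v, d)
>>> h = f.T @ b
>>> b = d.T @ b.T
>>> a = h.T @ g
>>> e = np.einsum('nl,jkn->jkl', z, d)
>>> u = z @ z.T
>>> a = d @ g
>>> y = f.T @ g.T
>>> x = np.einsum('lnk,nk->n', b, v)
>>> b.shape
(13, 3, 29)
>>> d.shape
(3, 3, 13)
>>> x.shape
(3,)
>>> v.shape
(3, 29)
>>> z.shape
(13, 29)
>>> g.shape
(13, 29)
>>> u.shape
(13, 13)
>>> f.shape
(29, 3, 13)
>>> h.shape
(13, 3, 3)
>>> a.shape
(3, 3, 29)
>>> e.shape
(3, 3, 29)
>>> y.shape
(13, 3, 13)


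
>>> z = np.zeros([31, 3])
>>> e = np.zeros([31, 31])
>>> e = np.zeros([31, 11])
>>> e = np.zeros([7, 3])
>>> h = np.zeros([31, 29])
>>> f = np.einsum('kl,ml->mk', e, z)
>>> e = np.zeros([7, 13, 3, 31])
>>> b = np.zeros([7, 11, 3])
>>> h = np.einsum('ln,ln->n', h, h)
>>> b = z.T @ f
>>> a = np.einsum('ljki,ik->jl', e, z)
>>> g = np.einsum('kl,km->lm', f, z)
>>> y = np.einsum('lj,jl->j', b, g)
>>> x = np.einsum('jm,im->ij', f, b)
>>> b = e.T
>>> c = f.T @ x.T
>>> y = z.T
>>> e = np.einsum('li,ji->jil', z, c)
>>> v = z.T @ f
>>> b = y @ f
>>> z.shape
(31, 3)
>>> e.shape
(7, 3, 31)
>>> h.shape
(29,)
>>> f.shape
(31, 7)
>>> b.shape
(3, 7)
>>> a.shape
(13, 7)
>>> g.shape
(7, 3)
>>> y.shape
(3, 31)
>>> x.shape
(3, 31)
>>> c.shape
(7, 3)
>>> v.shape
(3, 7)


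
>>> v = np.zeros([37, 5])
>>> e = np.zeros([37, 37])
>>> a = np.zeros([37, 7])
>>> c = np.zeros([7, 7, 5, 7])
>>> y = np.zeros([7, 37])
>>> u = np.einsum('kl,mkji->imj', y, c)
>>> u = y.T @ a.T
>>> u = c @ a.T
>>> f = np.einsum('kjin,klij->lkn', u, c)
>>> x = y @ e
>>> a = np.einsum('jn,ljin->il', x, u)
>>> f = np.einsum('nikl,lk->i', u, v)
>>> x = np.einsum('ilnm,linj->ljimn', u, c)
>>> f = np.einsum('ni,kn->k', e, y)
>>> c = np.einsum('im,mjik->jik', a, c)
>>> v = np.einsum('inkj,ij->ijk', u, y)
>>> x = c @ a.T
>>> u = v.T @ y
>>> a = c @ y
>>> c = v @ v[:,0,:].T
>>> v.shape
(7, 37, 5)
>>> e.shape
(37, 37)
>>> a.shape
(7, 5, 37)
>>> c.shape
(7, 37, 7)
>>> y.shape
(7, 37)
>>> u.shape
(5, 37, 37)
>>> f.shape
(7,)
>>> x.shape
(7, 5, 5)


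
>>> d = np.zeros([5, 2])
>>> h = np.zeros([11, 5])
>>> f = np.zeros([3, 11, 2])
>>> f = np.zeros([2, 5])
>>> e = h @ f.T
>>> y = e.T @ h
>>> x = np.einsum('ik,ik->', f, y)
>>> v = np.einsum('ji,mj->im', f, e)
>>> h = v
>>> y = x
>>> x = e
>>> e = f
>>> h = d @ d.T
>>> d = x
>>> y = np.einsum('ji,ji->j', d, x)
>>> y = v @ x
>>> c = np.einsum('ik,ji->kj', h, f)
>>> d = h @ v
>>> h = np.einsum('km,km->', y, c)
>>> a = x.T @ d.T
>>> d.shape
(5, 11)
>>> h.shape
()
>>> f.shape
(2, 5)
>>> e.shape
(2, 5)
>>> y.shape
(5, 2)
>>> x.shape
(11, 2)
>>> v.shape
(5, 11)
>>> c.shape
(5, 2)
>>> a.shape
(2, 5)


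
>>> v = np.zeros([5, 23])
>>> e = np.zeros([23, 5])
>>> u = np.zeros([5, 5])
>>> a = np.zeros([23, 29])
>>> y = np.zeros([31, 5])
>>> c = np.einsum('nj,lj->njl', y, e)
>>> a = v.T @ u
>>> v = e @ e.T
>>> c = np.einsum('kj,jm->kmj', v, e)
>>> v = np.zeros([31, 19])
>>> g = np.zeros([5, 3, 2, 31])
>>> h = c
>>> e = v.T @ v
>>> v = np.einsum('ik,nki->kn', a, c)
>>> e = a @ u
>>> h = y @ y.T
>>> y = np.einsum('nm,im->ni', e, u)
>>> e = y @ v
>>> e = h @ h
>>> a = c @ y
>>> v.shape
(5, 23)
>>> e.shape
(31, 31)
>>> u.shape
(5, 5)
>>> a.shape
(23, 5, 5)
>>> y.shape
(23, 5)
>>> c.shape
(23, 5, 23)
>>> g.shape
(5, 3, 2, 31)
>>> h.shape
(31, 31)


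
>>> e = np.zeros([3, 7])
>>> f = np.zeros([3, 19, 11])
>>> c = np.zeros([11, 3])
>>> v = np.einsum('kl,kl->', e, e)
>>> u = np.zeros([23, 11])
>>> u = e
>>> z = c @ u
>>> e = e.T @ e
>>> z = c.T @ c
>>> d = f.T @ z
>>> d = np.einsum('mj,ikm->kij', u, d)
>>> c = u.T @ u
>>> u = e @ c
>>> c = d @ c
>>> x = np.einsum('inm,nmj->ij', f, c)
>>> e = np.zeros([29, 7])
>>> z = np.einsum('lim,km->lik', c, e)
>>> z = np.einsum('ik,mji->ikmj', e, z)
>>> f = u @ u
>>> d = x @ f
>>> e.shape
(29, 7)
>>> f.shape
(7, 7)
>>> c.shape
(19, 11, 7)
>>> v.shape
()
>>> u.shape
(7, 7)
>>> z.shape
(29, 7, 19, 11)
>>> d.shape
(3, 7)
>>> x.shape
(3, 7)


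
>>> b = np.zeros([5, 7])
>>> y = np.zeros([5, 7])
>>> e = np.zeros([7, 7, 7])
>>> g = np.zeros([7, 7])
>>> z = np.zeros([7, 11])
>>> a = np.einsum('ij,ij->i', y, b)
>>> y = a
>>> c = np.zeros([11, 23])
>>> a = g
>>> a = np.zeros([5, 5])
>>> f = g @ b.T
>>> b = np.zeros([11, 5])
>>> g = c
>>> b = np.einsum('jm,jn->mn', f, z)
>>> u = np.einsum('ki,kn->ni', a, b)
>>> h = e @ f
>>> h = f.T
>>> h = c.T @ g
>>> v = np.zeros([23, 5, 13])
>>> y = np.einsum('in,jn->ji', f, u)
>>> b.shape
(5, 11)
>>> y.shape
(11, 7)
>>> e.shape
(7, 7, 7)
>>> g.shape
(11, 23)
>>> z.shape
(7, 11)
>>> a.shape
(5, 5)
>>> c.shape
(11, 23)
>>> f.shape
(7, 5)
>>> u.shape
(11, 5)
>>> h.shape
(23, 23)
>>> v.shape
(23, 5, 13)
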